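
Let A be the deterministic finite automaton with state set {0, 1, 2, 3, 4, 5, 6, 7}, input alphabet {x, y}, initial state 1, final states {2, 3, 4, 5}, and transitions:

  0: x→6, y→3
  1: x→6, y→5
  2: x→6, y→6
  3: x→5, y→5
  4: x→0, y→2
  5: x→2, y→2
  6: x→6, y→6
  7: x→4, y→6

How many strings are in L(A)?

The useful subgraph on states {1, 2, 5} is acyclic, so L(A) is finite; the longest accepting path visits 3 useful states, giving maximum string length 2.
Counting accepting paths from 1 by length: 1 of length 1, 2 of length 2. Total 3.

3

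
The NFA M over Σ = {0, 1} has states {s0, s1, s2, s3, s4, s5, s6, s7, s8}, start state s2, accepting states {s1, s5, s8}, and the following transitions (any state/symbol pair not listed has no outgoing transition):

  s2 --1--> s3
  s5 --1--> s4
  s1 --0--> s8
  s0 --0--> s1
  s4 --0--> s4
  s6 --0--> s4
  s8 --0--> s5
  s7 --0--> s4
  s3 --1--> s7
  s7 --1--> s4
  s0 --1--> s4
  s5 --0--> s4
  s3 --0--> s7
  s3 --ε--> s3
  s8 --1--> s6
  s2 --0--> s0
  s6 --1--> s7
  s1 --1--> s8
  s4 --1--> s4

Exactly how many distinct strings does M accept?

5

The useful subgraph on states {s0, s1, s2, s5, s8} is acyclic, so L(M) is finite; the longest accepting path visits 5 useful states, giving maximum string length 4.
Counting accepting paths from s2 by length: 1 of length 2, 2 of length 3, 2 of length 4. Total 5.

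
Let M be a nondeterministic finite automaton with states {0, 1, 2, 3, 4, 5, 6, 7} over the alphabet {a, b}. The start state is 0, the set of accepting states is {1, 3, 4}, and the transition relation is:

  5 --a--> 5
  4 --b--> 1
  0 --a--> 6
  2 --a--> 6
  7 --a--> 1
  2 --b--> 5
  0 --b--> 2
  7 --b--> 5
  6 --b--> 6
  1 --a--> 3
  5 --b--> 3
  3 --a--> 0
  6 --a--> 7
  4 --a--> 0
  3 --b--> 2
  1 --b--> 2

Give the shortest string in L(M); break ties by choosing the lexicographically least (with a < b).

aaa

A breadth-first search from 0 reaches an accepting state first via the path 0 → 6 → 7 → 1 on input aaa.
No string of length < 3 is accepted (BFS exhausts all shorter strings without reaching an accepting state), and aaa is the lexicographically least accepting string of length 3.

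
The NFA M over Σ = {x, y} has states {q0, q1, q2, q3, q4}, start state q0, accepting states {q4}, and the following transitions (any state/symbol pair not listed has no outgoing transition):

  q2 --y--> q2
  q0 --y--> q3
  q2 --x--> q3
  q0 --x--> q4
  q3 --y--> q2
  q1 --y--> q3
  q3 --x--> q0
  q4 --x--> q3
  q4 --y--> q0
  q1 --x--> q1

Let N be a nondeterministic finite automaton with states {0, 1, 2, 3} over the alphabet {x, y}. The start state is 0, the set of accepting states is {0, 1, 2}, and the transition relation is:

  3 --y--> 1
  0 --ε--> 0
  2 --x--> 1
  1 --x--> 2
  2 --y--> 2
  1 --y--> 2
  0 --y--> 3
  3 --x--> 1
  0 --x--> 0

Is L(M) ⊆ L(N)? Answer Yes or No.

Exploring the product automaton M × N from the start pair (q0, 0), following both machines on each input symbol, reaches 14 state pairs: (q0, 0), (q4, 0), (q3, 3), (q3, 0), (q0, 3), (q0, 1), (q2, 1), (q2, 3), (q4, 1), (q3, 1), (q4, 2), (q3, 2), (q2, 2), (q0, 2).
M accepts in {q4} and N accepts in {0, 1, 2}. The reachable pairs whose M-component is accepting are (q4, 0), (q4, 1), (q4, 2); in each of them the N-component is accepting too, so the product for L(M) \ L(N) (M-component accepting, N-component rejecting) has no reachable accepting pair and the difference is empty.
Hence every string in L(M) is also in L(N).

Yes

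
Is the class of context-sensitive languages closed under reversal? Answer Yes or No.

Reversing both sides of every production of a noncontracting (context-sensitive) grammar gives another noncontracting grammar, and it generates Lᴿ; equivalently an LBA can reverse its tape in place and then run the machine for L.
So the context-sensitive languages are closed under reversal.

Yes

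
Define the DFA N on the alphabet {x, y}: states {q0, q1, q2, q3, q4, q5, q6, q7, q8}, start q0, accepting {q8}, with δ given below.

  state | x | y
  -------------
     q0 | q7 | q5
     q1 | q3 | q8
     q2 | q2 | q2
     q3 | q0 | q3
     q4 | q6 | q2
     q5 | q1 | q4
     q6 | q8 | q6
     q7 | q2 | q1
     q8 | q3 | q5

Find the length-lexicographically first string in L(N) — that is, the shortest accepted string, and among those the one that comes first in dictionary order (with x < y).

xyy

A breadth-first search from q0 reaches an accepting state first via the path q0 → q7 → q1 → q8 on input xyy.
No string of length < 3 is accepted (BFS exhausts all shorter strings without reaching an accepting state), and xyy is the lexicographically least accepting string of length 3.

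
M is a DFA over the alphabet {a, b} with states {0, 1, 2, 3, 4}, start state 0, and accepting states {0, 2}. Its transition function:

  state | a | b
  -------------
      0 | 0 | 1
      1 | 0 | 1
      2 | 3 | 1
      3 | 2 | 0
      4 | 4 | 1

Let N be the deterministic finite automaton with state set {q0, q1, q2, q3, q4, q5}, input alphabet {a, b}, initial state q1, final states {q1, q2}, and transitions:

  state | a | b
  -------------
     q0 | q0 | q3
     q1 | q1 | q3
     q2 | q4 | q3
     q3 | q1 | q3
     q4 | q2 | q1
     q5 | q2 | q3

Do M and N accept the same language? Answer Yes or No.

Yes

Exploring the product automaton M × N from the start pair (0, q1), following both machines on each input symbol, reaches 2 state pairs: (0, q1), (1, q3).
M accepts in {0, 2} and N accepts in {q1, q2}. In every reachable pair the two components are either both accepting — (0, q1) — or both non-accepting, so no string is accepted by exactly one of the machines: L(M) \ L(N) and L(N) \ L(M) are both empty.
Hence every string is accepted by M iff it is accepted by N, and the two languages coincide.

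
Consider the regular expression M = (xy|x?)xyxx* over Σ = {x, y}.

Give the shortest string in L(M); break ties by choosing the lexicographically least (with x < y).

xyx

By inspection of the expression, no string of length less than 3 matches, and xyx is the lexicographically first match of length 3.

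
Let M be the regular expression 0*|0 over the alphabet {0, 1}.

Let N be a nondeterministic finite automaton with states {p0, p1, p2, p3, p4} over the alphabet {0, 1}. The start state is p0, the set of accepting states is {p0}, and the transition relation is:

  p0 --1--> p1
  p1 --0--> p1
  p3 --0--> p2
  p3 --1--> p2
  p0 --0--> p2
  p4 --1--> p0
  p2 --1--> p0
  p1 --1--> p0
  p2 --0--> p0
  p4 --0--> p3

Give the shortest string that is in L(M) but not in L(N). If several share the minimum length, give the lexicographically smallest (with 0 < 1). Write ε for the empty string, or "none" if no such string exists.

The string 0 is accepted by M but not by N.
No shorter string lies in the difference, and 0 is the lexicographically first length-1 string in L(M) \ L(N).

0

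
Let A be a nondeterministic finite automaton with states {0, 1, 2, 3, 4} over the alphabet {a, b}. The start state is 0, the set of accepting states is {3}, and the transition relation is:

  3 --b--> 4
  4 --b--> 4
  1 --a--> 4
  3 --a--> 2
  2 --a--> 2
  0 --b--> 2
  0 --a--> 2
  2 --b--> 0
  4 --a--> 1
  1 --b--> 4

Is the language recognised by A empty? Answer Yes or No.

Yes

The states reachable from the start state are {0, 2}.
None of the accepting states {3} is reachable, so no string is accepted and L(A) = ∅.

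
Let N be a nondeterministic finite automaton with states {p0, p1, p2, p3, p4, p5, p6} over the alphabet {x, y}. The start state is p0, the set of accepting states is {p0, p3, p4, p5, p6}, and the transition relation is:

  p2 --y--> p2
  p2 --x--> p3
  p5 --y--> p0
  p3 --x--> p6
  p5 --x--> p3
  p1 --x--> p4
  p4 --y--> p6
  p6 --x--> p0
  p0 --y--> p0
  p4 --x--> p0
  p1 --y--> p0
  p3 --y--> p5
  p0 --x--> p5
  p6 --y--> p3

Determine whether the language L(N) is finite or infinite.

infinite

State p0 is reachable from the start and can reach an accepting state, and it lies on the cycle p0 → p0.
Traversing that cycle any number of times yields accepted strings of unbounded length, so the language is infinite.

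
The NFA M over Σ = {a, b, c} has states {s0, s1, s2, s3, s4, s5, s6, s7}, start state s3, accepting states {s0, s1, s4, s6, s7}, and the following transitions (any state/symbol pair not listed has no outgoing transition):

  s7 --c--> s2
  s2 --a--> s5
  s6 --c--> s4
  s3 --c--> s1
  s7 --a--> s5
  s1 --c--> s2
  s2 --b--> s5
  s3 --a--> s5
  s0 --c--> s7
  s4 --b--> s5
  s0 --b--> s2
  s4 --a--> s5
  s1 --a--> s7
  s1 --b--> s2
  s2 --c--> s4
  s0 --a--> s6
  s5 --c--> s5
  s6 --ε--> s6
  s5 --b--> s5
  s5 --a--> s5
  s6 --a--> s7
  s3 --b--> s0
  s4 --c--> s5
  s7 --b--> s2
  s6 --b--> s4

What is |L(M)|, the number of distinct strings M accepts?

The useful subgraph on states {s0, s1, s2, s3, s4, s6, s7} is acyclic, so L(M) is finite; the longest accepting path visits 6 useful states, giving maximum string length 5.
Counting accepting paths from s3 by length: 2 of length 1, 3 of length 2, 6 of length 3, 4 of length 4, 2 of length 5. Total 17.

17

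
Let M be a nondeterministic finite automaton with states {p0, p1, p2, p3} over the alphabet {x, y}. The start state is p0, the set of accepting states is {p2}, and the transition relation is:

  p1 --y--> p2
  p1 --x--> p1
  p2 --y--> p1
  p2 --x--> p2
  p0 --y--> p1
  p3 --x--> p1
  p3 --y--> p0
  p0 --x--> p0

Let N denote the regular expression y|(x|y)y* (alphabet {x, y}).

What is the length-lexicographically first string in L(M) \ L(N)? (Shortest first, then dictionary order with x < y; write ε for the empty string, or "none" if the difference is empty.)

yxy

The string yxy is accepted by M but not by N.
No shorter string lies in the difference, and yxy is the lexicographically first length-3 string in L(M) \ L(N).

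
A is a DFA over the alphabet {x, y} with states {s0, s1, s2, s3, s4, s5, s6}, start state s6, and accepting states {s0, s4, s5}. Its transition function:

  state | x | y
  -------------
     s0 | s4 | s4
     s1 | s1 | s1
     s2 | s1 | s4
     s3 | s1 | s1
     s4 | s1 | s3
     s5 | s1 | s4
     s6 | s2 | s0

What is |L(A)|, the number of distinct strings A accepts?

4

The useful subgraph on states {s0, s2, s4, s6} is acyclic, so L(A) is finite; the longest accepting path visits 3 useful states, giving maximum string length 2.
Counting accepting paths from s6 by length: 1 of length 1, 3 of length 2. Total 4.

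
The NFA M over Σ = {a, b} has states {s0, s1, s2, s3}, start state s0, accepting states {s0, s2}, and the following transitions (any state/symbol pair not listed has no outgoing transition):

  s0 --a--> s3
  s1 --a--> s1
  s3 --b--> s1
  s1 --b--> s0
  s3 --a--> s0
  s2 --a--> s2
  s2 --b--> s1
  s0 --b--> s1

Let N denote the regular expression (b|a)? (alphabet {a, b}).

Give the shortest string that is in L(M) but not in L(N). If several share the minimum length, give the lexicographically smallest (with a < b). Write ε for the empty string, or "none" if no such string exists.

The string aa is accepted by M but not by N.
No shorter string lies in the difference, and aa is the lexicographically first length-2 string in L(M) \ L(N).

aa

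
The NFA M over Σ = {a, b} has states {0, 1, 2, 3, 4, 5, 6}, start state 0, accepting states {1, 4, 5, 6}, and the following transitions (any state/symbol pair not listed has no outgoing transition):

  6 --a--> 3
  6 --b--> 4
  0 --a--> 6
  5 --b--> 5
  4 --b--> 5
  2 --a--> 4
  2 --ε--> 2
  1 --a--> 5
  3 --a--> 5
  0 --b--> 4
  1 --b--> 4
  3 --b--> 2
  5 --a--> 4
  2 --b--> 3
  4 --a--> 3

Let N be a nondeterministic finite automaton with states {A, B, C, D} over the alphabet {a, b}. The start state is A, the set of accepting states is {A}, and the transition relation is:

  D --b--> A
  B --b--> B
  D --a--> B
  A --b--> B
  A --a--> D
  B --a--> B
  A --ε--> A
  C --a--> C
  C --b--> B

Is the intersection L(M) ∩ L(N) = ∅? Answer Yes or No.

No

The string ab is accepted by both M and N.
Hence L(M) ∩ L(N) ≠ ∅.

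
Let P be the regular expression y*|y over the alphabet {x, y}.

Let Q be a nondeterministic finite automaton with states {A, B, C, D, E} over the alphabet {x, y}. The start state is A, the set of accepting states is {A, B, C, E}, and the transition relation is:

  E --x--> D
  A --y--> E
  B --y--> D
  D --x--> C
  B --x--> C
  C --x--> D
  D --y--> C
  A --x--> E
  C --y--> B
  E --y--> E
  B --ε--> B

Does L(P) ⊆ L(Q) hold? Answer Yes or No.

Converting the expression P to a DFA (subset construction, then merging equivalent states) gives the minimal DFA with states {p0, p1}, start state p0, accepting states {p0} and transitions p0: x→p1, y→p0; p1: x→p1, y→p1.
Exploring the product automaton P × Q from the start pair (p0, A), following both machines on each input symbol, reaches 6 state pairs: (p0, A), (p1, E), (p0, E), (p1, D), (p1, C), (p1, B).
P accepts in {p0} and Q accepts in {A, B, C, E}. The reachable pairs whose P-component is accepting are (p0, A), (p0, E); in each of them the Q-component is accepting too, so the product for L(P) \ L(Q) (P-component accepting, Q-component rejecting) has no reachable accepting pair and the difference is empty.
Hence every string in L(P) is also in L(Q).

Yes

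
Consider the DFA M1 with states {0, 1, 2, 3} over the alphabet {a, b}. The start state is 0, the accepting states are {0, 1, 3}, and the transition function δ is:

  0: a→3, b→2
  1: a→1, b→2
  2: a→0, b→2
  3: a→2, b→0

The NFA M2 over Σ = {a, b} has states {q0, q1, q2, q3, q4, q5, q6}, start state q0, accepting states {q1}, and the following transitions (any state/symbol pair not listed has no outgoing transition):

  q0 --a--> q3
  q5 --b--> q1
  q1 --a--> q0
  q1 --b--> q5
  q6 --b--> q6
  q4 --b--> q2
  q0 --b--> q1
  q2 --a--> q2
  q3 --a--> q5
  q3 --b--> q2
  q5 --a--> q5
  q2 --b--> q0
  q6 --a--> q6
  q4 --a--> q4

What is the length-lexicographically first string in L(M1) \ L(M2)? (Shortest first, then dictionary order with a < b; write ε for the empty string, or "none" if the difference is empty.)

ε

The empty string ε is accepted by M1 but not by M2.
Since ε is the unique shortest string, it is the required witness.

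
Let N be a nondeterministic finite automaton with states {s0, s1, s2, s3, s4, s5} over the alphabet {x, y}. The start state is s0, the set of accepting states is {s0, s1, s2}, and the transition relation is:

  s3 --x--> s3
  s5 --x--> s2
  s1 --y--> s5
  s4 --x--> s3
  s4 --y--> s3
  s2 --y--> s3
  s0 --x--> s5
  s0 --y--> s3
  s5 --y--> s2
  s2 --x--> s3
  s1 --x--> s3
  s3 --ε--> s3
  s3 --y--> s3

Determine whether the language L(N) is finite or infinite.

The useful states (reachable from s0 and able to reach an accepting state) are {s0, s2, s5}.
Restricted to these states the transition graph has no cycle, so every accepting path has bounded length and L is finite.

finite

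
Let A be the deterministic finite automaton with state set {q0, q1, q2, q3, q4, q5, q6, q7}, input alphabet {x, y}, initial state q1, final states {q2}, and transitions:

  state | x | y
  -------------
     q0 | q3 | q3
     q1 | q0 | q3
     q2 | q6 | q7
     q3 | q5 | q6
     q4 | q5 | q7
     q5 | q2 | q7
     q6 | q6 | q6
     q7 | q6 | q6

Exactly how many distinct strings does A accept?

The useful subgraph on states {q0, q1, q2, q3, q5} is acyclic, so L(A) is finite; the longest accepting path visits 5 useful states, giving maximum string length 4.
Counting accepting paths from q1 by length: 1 of length 3, 2 of length 4. Total 3.

3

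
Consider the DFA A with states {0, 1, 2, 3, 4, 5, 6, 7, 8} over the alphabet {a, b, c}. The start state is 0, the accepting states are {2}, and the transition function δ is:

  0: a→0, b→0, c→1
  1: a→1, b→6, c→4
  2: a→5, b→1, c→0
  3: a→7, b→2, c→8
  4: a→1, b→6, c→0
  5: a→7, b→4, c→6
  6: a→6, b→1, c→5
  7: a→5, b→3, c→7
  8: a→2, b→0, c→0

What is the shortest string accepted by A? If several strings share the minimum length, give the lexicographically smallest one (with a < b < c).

cbcabb

A breadth-first search from 0 reaches an accepting state first via the path 0 → 1 → 6 → 5 → 7 → 3 → 2 on input cbcabb.
No string of length < 6 is accepted (BFS exhausts all shorter strings without reaching an accepting state), and cbcabb is the lexicographically least accepting string of length 6.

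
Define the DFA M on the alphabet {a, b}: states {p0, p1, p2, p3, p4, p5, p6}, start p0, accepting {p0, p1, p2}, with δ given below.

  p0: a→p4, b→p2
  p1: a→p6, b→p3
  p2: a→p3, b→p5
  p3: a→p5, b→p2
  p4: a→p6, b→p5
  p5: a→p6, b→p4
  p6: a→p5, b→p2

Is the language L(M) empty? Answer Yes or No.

No

The empty string ε is accepted: the run p0 ends in the accepting state p0.
Since at least one string is accepted, L(M) is not empty.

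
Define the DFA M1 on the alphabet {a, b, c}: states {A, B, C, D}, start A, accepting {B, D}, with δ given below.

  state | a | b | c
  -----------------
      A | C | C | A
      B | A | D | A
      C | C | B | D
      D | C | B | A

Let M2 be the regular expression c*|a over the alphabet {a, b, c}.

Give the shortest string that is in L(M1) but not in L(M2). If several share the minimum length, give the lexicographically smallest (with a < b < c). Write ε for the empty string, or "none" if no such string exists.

The string ab is accepted by M1 but not by M2.
No shorter string lies in the difference, and ab is the lexicographically first length-2 string in L(M1) \ L(M2).

ab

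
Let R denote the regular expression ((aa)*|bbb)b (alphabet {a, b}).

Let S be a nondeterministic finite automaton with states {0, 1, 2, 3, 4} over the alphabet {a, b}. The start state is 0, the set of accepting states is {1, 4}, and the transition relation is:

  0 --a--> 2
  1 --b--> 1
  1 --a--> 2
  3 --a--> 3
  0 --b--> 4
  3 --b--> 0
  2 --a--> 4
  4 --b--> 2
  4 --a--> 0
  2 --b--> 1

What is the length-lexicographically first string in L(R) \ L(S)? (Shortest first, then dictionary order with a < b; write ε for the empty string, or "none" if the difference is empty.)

aab

The string aab is accepted by R but not by S.
No shorter string lies in the difference, and aab is the lexicographically first length-3 string in L(R) \ L(S).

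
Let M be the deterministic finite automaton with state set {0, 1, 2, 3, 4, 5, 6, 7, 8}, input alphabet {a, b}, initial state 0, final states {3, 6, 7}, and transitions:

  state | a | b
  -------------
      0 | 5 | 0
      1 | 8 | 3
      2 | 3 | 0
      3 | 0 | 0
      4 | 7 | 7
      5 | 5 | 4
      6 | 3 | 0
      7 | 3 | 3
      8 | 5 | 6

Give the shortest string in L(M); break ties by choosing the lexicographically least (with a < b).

aba

A breadth-first search from 0 reaches an accepting state first via the path 0 → 5 → 4 → 7 on input aba.
No string of length < 3 is accepted (BFS exhausts all shorter strings without reaching an accepting state), and aba is the lexicographically least accepting string of length 3.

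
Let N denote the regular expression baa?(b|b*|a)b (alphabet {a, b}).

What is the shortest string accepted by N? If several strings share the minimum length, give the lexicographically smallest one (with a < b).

By inspection of the expression, no string of length less than 3 matches, and bab is the lexicographically first match of length 3.

bab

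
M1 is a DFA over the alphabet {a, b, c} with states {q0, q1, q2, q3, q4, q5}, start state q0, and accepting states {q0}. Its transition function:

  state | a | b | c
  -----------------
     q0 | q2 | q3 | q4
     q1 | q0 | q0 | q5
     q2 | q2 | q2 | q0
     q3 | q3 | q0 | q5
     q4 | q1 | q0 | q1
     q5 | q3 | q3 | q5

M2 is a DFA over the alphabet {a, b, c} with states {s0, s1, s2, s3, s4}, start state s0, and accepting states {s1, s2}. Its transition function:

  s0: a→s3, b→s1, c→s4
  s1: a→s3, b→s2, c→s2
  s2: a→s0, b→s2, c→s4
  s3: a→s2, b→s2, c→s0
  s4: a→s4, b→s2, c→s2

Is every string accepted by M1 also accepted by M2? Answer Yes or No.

The empty string ε is in L(M1) but not in L(M2).
So L(M1) ⊄ L(M2).

No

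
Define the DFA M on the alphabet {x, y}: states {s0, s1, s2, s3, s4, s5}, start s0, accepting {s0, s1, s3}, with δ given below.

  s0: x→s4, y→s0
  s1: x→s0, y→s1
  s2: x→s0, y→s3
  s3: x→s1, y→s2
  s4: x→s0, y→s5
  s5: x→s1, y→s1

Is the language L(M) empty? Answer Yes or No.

The empty string ε is accepted: the run s0 ends in the accepting state s0.
Since at least one string is accepted, L(M) is not empty.

No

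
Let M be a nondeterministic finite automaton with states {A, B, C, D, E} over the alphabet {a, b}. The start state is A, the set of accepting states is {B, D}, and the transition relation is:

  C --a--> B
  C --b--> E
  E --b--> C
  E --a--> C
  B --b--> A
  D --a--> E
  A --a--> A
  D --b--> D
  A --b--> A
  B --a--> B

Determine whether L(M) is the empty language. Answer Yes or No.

Yes

The states reachable from the start state are {A}.
None of the accepting states {B, D} is reachable, so no string is accepted and L(M) = ∅.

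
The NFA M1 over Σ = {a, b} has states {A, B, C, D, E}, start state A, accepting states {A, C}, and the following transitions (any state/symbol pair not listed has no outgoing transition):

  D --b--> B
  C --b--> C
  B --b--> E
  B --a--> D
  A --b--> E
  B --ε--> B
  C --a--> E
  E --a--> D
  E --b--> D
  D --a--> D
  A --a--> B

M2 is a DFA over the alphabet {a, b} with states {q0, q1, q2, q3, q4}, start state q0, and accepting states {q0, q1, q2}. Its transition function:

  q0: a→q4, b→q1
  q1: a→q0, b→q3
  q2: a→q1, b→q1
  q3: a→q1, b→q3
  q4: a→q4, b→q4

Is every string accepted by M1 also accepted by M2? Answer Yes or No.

Yes

Exploring the product automaton M1 × M2 from the start pair (A, q0), following both machines on each input symbol, reaches 11 state pairs: (A, q0), (B, q4), (E, q1), (D, q4), (E, q4), (D, q0), (D, q3), (B, q1), (D, q1), (B, q3), (E, q3).
M1 accepts in {A, C} and M2 accepts in {q0, q1, q2}. The reachable pairs whose M1-component is accepting are (A, q0); in each of them the M2-component is accepting too, so the product for L(M1) \ L(M2) (M1-component accepting, M2-component rejecting) has no reachable accepting pair and the difference is empty.
Hence every string in L(M1) is also in L(M2).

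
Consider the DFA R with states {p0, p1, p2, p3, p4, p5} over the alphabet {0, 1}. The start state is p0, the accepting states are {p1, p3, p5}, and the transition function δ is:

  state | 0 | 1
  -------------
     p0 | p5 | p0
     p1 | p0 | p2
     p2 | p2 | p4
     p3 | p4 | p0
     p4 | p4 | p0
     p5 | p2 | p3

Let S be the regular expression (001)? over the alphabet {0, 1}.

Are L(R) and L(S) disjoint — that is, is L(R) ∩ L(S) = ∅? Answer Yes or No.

Converting the expression S to a DFA (subset construction, then merging equivalent states) gives the minimal DFA with states {s0, s1, s2, s3, s4}, start state s0, accepting states {s0, s4} and transitions s0: 0→s1, 1→s2; s1: 0→s3, 1→s2; s2: 0→s2, 1→s2; s3: 0→s2, 1→s4; s4: 0→s2, 1→s2.
Exploring the product automaton R × S from the start pair (p0, s0), following both machines on each input symbol, reaches 9 state pairs: (p0, s0), (p5, s1), (p0, s2), (p2, s3), (p3, s2), (p5, s2), (p2, s2), (p4, s4), (p4, s2).
R accepts in {p1, p3, p5} and S accepts in {s0, s4}; no reachable pair has both components accepting, so no string drives both machines to acceptance simultaneously and L(R) ∩ L(S) = ∅.
So no string is accepted by both, and the intersection is empty.

Yes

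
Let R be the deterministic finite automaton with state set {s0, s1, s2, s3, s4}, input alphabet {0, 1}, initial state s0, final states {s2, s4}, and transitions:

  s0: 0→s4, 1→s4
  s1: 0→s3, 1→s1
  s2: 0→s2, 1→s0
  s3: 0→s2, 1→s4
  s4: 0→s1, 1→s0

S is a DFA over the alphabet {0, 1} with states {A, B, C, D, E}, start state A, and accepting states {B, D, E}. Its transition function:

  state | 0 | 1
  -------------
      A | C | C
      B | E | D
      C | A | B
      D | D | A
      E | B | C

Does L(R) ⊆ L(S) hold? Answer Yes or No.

No

The string 0 is in L(R) but not in L(S).
So L(R) ⊄ L(S).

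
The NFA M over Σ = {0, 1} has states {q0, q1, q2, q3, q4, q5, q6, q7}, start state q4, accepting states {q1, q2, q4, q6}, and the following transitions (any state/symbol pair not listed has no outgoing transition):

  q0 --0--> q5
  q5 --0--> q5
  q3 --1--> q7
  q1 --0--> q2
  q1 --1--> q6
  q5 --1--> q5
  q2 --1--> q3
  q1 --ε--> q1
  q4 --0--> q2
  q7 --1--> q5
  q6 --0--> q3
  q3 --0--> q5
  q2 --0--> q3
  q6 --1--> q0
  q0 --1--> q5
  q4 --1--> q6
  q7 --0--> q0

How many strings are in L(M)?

The useful subgraph on states {q2, q4, q6} is acyclic, so L(M) is finite; the longest accepting path visits 2 useful states, giving maximum string length 1.
Counting accepting paths from q4 by length: 1 of length 0, 2 of length 1. Total 3.

3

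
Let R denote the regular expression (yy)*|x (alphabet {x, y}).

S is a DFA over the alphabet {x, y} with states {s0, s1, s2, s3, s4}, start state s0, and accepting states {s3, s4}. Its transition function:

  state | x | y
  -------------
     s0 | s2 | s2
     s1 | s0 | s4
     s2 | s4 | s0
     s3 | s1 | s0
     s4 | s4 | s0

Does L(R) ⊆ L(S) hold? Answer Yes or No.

The empty string ε is in L(R) but not in L(S).
So L(R) ⊄ L(S).

No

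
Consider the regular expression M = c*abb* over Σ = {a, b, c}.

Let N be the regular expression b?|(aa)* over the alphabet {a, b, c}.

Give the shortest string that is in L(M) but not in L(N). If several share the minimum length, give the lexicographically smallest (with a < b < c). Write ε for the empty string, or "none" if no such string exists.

The string ab is accepted by M but not by N.
No shorter string lies in the difference, and ab is the lexicographically first length-2 string in L(M) \ L(N).

ab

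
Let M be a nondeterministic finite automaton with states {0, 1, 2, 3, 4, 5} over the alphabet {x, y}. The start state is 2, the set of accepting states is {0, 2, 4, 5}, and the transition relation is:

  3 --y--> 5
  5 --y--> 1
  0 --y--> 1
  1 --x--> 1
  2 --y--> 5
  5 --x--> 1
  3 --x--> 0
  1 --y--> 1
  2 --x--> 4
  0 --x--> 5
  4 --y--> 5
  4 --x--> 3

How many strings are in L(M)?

7

The useful subgraph on states {0, 2, 3, 4, 5} is acyclic, so L(M) is finite; the longest accepting path visits 5 useful states, giving maximum string length 4.
Counting accepting paths from 2 by length: 1 of length 0, 2 of length 1, 1 of length 2, 2 of length 3, 1 of length 4. Total 7.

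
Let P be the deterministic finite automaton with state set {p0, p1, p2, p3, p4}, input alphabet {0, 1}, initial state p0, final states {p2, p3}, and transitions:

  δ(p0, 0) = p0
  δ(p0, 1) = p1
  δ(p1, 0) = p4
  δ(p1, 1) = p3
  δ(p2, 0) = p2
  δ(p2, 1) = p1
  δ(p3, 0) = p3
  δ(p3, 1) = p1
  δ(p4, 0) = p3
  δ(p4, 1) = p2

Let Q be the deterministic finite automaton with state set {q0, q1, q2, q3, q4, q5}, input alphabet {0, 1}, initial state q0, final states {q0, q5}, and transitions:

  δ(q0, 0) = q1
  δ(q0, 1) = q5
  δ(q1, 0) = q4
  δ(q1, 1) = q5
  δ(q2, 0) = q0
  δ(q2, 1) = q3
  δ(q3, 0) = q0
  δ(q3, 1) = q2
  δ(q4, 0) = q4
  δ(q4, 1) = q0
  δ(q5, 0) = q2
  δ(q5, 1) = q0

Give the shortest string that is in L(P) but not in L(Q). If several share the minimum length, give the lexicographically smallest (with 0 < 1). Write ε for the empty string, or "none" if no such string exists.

The string 101 is accepted by P but not by Q.
No shorter string lies in the difference, and 101 is the lexicographically first length-3 string in L(P) \ L(Q).

101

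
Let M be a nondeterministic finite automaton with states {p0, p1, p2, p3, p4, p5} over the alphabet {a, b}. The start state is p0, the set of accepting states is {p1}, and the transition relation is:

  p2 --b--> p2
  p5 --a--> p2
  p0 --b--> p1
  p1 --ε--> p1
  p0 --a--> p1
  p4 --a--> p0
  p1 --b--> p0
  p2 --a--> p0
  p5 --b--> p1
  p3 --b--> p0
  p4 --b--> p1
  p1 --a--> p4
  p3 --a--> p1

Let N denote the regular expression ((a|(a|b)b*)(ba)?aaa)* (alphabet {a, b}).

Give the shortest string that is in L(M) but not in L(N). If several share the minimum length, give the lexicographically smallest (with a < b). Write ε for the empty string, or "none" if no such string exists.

The string a is accepted by M but not by N.
No shorter string lies in the difference, and a is the lexicographically first length-1 string in L(M) \ L(N).

a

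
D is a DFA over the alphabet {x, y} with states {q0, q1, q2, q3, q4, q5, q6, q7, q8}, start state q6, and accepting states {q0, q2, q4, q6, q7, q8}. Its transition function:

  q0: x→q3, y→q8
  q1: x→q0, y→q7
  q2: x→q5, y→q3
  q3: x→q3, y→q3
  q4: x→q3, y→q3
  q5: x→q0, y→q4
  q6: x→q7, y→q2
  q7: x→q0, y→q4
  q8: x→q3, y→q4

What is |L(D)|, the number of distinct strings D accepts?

The useful subgraph on states {q0, q2, q4, q5, q6, q7, q8} is acyclic, so L(D) is finite; the longest accepting path visits 6 useful states, giving maximum string length 5.
Counting accepting paths from q6 by length: 1 of length 0, 2 of length 1, 2 of length 2, 3 of length 3, 2 of length 4, 1 of length 5. Total 11.

11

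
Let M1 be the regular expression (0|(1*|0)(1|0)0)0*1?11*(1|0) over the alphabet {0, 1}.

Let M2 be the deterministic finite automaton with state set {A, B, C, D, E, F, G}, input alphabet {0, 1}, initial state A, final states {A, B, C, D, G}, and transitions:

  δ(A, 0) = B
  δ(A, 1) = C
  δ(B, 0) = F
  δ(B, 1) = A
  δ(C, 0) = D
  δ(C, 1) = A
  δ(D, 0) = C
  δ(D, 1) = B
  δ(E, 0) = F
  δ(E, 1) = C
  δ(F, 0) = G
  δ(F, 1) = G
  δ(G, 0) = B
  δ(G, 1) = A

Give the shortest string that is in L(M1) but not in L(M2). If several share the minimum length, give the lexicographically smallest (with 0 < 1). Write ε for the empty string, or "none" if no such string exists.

The string 1010 is accepted by M1 but not by M2.
No shorter string lies in the difference, and 1010 is the lexicographically first length-4 string in L(M1) \ L(M2).

1010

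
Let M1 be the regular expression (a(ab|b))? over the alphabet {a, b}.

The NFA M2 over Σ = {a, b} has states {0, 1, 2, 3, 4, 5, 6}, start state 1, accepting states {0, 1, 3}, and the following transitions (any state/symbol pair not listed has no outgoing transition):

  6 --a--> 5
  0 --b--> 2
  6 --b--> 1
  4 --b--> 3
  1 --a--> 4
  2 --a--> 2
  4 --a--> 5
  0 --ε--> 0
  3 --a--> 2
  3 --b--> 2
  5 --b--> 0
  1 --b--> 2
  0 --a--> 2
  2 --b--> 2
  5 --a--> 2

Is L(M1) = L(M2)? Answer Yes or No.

Yes

Converting the expression M1 to a DFA (subset construction, then merging equivalent states) gives the minimal DFA with states {r0, r1, r2, r3, r4}, start state r0, accepting states {r0, r4} and transitions r0: a→r1, b→r2; r1: a→r3, b→r4; r2: a→r2, b→r2; r3: a→r2, b→r4; r4: a→r2, b→r2.
Exploring the product automaton M1 × M2 from the start pair (r0, 1), following both machines on each input symbol, reaches 6 state pairs: (r0, 1), (r1, 4), (r2, 2), (r3, 5), (r4, 3), (r4, 0).
M1 accepts in {r0, r4} and M2 accepts in {0, 1, 3}. In every reachable pair the two components are either both accepting — (r0, 1), (r4, 3), (r4, 0) — or both non-accepting, so no string is accepted by exactly one of the machines: L(M1) \ L(M2) and L(M2) \ L(M1) are both empty.
Hence every string is accepted by M1 iff it is accepted by M2, and the two languages coincide.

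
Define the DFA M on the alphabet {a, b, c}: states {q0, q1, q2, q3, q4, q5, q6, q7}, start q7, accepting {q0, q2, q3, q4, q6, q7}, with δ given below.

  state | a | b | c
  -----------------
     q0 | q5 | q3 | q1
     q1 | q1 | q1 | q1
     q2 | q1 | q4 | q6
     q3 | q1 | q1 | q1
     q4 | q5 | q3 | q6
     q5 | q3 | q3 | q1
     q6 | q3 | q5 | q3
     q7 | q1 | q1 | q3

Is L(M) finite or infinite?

finite

The useful states (reachable from q7 and able to reach an accepting state) are {q3, q7}.
Restricted to these states the transition graph has no cycle, so every accepting path has bounded length and L is finite.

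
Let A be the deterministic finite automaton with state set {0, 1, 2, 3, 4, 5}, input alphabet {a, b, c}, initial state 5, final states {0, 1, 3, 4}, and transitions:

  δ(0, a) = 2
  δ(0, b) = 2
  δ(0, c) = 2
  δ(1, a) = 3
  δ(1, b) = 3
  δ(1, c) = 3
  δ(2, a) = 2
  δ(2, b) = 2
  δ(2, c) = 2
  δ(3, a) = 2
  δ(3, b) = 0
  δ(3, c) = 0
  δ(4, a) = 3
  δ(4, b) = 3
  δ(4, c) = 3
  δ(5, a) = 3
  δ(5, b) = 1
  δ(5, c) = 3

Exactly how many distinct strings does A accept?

The useful subgraph on states {0, 1, 3, 5} is acyclic, so L(A) is finite; the longest accepting path visits 4 useful states, giving maximum string length 3.
Counting accepting paths from 5 by length: 3 of length 1, 7 of length 2, 6 of length 3. Total 16.

16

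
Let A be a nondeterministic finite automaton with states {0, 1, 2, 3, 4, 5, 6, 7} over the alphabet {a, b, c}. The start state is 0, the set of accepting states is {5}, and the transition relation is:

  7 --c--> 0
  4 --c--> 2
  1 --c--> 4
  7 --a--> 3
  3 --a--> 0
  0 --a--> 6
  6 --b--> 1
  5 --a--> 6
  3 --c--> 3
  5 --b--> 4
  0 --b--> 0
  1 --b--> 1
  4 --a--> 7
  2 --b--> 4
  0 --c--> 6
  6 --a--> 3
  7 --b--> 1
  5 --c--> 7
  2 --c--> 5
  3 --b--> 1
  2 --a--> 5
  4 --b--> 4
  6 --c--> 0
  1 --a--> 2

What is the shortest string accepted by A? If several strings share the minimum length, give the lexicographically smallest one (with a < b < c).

A breadth-first search from 0 reaches an accepting state first via the path 0 → 6 → 1 → 2 → 5 on input abaa.
No string of length < 4 is accepted (BFS exhausts all shorter strings without reaching an accepting state), and abaa is the lexicographically least accepting string of length 4.

abaa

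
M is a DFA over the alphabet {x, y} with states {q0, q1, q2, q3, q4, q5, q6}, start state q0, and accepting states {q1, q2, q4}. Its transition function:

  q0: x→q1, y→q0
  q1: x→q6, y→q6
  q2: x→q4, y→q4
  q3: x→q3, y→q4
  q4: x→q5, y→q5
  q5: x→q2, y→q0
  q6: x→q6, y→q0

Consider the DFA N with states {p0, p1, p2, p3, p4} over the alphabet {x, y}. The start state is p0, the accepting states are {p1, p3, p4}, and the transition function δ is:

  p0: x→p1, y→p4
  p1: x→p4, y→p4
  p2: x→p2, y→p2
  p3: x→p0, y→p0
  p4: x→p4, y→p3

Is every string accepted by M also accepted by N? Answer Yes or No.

No

The string yyx is in L(M) but not in L(N).
So L(M) ⊄ L(N).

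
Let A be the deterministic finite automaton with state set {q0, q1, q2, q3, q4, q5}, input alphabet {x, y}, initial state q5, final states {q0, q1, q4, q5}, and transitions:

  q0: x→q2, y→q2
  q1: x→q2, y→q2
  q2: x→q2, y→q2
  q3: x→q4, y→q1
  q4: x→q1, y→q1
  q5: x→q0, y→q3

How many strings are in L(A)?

The useful subgraph on states {q0, q1, q3, q4, q5} is acyclic, so L(A) is finite; the longest accepting path visits 4 useful states, giving maximum string length 3.
Counting accepting paths from q5 by length: 1 of length 0, 1 of length 1, 2 of length 2, 2 of length 3. Total 6.

6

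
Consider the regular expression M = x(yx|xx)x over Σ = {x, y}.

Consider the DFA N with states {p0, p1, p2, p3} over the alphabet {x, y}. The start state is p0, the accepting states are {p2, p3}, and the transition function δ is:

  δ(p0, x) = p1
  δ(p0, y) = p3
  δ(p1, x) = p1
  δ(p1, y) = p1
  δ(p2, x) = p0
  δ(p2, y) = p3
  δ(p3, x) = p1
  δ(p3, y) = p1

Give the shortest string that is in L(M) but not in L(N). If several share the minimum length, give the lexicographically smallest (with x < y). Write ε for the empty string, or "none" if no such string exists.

The string xxxx is accepted by M but not by N.
No shorter string lies in the difference, and xxxx is the lexicographically first length-4 string in L(M) \ L(N).

xxxx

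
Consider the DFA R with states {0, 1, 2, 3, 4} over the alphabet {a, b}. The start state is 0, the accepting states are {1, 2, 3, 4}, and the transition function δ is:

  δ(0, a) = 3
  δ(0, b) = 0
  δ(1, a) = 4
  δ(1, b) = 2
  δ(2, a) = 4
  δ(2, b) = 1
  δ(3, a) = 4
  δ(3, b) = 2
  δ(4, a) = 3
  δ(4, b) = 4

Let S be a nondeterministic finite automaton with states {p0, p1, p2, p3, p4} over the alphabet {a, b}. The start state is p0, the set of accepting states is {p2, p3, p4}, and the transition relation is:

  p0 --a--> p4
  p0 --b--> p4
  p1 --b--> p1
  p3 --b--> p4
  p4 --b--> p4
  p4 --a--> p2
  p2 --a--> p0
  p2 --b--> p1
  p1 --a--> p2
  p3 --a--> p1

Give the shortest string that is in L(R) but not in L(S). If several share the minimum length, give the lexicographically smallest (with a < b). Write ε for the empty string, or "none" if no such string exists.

aaa

The string aaa is accepted by R but not by S.
No shorter string lies in the difference, and aaa is the lexicographically first length-3 string in L(R) \ L(S).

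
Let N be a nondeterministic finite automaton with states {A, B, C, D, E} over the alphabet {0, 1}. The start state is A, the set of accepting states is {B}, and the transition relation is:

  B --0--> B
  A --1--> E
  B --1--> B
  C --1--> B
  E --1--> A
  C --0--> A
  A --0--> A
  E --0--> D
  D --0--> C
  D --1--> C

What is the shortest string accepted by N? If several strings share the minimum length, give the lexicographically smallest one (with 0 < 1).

A breadth-first search from A reaches an accepting state first via the path A → E → D → C → B on input 1001.
No string of length < 4 is accepted (BFS exhausts all shorter strings without reaching an accepting state), and 1001 is the lexicographically least accepting string of length 4.

1001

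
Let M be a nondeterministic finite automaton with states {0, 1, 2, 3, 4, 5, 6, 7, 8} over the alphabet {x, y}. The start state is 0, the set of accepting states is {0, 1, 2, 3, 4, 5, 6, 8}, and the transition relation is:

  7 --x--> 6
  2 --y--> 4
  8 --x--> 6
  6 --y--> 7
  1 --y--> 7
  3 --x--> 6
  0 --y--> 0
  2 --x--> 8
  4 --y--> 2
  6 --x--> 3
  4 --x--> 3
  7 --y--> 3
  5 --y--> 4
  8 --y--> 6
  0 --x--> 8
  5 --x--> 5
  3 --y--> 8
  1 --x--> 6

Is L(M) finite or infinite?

infinite

State 8 is reachable from the start and can reach an accepting state, and it lies on the cycle 8 → 6 → 3 → 8.
Traversing that cycle any number of times yields accepted strings of unbounded length, so the language is infinite.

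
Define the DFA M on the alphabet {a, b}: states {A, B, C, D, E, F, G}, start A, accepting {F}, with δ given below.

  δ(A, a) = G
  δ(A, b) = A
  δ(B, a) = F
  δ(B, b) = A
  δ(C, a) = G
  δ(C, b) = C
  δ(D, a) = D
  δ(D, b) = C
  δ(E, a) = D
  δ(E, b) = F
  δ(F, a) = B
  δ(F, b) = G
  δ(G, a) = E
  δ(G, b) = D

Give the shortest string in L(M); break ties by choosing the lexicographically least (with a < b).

aab

A breadth-first search from A reaches an accepting state first via the path A → G → E → F on input aab.
No string of length < 3 is accepted (BFS exhausts all shorter strings without reaching an accepting state), and aab is the lexicographically least accepting string of length 3.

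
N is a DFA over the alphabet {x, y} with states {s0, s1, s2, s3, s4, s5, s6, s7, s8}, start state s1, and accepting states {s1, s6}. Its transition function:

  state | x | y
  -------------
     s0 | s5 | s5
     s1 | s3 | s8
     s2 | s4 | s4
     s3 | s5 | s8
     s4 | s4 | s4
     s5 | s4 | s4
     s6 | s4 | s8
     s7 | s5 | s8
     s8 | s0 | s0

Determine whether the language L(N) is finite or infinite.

The useful states (reachable from s1 and able to reach an accepting state) are {s1}.
Restricted to these states the transition graph has no cycle, so every accepting path has bounded length and L is finite.

finite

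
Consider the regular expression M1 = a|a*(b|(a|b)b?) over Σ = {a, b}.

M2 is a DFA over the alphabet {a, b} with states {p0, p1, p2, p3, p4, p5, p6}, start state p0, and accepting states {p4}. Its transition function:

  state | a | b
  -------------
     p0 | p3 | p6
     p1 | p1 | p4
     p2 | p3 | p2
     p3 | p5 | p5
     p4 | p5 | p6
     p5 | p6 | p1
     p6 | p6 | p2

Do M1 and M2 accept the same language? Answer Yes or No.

No

The string a is accepted by M1 but rejected by M2.
So L(M1) ≠ L(M2).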